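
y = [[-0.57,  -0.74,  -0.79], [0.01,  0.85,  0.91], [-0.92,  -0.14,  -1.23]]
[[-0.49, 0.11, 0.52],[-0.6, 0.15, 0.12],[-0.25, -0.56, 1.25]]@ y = [[-0.2, 0.38, -0.15], [0.23, 0.55, 0.46], [-1.01, -0.47, -1.85]]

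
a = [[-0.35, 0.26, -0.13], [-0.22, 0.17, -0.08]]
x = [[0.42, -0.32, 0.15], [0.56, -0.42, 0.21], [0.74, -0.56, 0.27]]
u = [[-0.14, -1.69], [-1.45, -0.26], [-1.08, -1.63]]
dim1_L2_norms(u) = [1.7, 1.47, 1.96]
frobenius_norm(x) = 1.33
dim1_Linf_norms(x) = [0.42, 0.56, 0.74]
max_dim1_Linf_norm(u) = 1.69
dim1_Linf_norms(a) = [0.35, 0.22]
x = u @ a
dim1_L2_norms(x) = [0.55, 0.73, 0.97]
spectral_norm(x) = 1.33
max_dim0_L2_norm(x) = 1.02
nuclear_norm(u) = 4.00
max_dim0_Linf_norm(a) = 0.35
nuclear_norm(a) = 0.54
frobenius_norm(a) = 0.54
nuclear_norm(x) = 1.34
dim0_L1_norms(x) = [1.72, 1.3, 0.63]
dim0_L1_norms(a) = [0.57, 0.43, 0.21]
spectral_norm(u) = 2.66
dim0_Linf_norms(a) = [0.35, 0.26, 0.13]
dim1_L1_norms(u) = [1.83, 1.71, 2.71]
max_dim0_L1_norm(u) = 3.58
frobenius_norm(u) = 2.98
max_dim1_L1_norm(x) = 1.57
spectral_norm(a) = 0.54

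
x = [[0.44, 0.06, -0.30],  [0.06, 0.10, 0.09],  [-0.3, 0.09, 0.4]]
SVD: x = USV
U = [[-0.73, -0.52, 0.45], [0.03, -0.67, -0.74], [0.69, -0.52, 0.50]]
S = [0.72, 0.22, 0.0]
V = [[-0.73, 0.03, 0.69], [-0.52, -0.67, -0.52], [0.45, -0.74, 0.50]]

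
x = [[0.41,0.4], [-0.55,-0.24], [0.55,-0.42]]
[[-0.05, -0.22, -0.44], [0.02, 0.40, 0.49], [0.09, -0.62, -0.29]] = x@[[0.04, -0.87, -0.76], [-0.16, 0.33, -0.31]]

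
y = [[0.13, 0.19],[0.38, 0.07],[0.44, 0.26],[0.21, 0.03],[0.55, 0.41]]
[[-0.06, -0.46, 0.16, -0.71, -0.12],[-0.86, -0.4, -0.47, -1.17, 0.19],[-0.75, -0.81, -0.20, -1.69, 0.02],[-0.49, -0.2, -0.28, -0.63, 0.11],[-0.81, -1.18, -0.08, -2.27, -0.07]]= y @ [[-2.51, -0.68, -1.60, -2.74, 0.69], [1.38, -1.96, 1.95, -1.86, -1.1]]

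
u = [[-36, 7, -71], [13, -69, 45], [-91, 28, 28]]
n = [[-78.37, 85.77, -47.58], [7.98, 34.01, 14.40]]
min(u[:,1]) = -69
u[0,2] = -71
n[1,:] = [7.98, 34.01, 14.4]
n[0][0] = -78.37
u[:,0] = [-36, 13, -91]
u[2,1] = 28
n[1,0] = 7.98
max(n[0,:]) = 85.77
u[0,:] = [-36, 7, -71]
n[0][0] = -78.37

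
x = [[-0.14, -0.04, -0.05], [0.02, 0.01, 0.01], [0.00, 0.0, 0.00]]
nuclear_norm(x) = 0.16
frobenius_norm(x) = 0.16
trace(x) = -0.13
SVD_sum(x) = [[-0.14,-0.04,-0.05], [0.02,0.01,0.01], [0.00,0.00,0.0]] + [[-0.00,0.0,0.00], [-0.0,0.00,0.0], [0.0,0.0,0.00]] + [[0.00, 0.00, 0.00], [0.00, 0.0, 0.00], [-0.00, -0.0, 0.0]]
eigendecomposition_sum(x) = [[-0.14, -0.04, -0.05], [0.02, 0.01, 0.01], [-0.0, -0.00, -0.00]] + [[-0.0, -0.00, -0.00], [0.0, 0.00, 0.0], [0.00, 0.00, 0.00]] + [[0.00, 0.00, -0.0], [0.0, 0.0, -0.00], [0.0, 0.00, 0.00]]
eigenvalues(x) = [-0.13, 0.0, 0.0]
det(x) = 0.00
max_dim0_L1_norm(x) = 0.16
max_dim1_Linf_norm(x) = 0.14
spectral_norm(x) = 0.16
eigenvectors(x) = [[-0.99, 0.27, -0.14], [0.14, -0.96, -0.55], [0.00, 0.0, 0.82]]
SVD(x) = [[-0.99, 0.15, 0.0], [0.15, 0.99, 0.0], [0.0, 0.00, 1.00]] @ diag([0.15581453619218755, 0.0046722918587653196, 0.0]) @ [[0.91, 0.26, 0.33], [-0.4, 0.79, 0.46], [-0.14, -0.55, 0.82]]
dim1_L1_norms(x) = [0.23, 0.04, 0.0]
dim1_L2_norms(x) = [0.15, 0.02, 0.0]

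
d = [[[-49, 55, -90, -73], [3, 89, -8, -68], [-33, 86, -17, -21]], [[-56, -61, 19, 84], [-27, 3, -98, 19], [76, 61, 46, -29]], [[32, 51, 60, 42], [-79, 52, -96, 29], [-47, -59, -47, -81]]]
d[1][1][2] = -98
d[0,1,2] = -8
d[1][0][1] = -61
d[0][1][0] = 3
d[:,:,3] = [[-73, -68, -21], [84, 19, -29], [42, 29, -81]]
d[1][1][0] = -27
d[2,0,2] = 60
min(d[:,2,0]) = -47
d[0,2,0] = -33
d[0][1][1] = 89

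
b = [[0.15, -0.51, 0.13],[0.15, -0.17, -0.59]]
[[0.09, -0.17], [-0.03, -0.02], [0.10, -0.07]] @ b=[[-0.01, -0.02, 0.11],[-0.01, 0.02, 0.01],[0.00, -0.04, 0.05]]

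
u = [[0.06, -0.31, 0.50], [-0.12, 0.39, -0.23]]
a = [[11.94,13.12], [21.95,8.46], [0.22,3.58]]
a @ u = [[-0.86, 1.42, 2.95], [0.30, -3.51, 9.03], [-0.42, 1.33, -0.71]]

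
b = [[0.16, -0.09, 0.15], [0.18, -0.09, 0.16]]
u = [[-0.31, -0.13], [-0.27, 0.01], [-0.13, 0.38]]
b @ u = [[-0.04, 0.04], [-0.05, 0.04]]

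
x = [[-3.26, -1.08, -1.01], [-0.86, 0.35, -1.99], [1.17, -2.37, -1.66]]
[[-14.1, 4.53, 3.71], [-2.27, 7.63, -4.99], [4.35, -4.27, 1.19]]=x @ [[4.28, -1.53, -1.0], [0.69, 2.91, -2.72], [-0.59, -2.66, 2.46]]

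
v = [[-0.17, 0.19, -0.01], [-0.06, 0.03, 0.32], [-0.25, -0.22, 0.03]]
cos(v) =[[0.99, 0.01, -0.03], [0.04, 1.04, -0.01], [-0.02, 0.03, 1.03]]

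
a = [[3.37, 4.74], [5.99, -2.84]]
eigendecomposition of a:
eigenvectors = [[0.84,-0.46], [0.54,0.89]]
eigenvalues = [6.43, -5.9]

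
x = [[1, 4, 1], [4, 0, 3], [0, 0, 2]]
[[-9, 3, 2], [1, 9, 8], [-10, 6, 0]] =x@[[4, 0, 2], [-2, 0, 0], [-5, 3, 0]]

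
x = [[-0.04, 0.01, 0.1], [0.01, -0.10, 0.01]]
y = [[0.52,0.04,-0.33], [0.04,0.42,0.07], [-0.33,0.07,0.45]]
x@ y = [[-0.05, 0.01, 0.06], [-0.00, -0.04, -0.01]]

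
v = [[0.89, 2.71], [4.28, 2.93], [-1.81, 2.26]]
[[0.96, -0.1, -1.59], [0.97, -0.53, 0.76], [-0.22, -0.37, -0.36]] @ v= [[3.30, -1.28], [-2.78, 2.79], [-1.13, -2.49]]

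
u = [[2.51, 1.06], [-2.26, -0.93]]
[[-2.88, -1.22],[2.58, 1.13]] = u@ [[-0.82,-0.96], [-0.78,1.12]]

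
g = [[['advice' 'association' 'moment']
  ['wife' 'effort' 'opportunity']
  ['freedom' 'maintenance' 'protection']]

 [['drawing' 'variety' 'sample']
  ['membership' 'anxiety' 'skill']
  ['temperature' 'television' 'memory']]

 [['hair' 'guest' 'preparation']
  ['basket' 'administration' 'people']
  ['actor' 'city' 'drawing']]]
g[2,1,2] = 'people'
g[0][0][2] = 'moment'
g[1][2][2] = 'memory'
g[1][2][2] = 'memory'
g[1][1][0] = 'membership'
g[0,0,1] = 'association'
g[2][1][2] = 'people'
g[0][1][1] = 'effort'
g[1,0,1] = 'variety'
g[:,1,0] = ['wife', 'membership', 'basket']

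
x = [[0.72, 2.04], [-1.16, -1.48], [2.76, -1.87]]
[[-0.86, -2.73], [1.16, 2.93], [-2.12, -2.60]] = x @ [[-0.85, -1.49], [-0.12, -0.81]]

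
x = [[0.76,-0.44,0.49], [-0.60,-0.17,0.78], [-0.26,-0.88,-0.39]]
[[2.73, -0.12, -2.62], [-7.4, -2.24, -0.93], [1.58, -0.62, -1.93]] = x@[[6.10, 1.42, -0.91], [-1.34, 0.98, 3.01], [-5.09, -1.56, -1.24]]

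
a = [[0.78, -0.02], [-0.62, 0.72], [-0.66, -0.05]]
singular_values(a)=[1.26, 0.59]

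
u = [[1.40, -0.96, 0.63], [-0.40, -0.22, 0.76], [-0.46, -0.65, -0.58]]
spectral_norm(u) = 1.83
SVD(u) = [[-0.99, 0.17, 0.02], [-0.06, -0.46, 0.89], [0.16, 0.87, 0.46]] @ diag([1.830176749027631, 0.977177590088169, 0.854737986021524]) @ [[-0.78, 0.47, -0.41], [0.02, -0.65, -0.76], [-0.62, -0.61, 0.49]]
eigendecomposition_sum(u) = [[(1.38+0j),(-0.78+0j),(0.13+0j)], [-0.38-0.00j,0.22-0.00j,(-0.04+0j)], [-0.18-0.00j,(0.1-0j),(-0.02+0j)]] + [[0.01+0.08j, (-0.09+0.23j), 0.25+0.10j], [(-0.01+0.13j), -0.22+0.36j, (0.4+0.24j)], [-0.14-0.02j, -0.38-0.25j, (-0.28+0.41j)]] + [[0.01-0.08j, (-0.09-0.23j), 0.25-0.10j], [(-0.01-0.13j), -0.22-0.36j, 0.40-0.24j], [-0.14+0.02j, -0.38+0.25j, -0.28-0.41j]]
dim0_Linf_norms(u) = [1.4, 0.96, 0.76]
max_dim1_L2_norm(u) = 1.81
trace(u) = 0.60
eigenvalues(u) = [(1.58+0j), (-0.49+0.85j), (-0.49-0.85j)]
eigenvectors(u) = [[0.96+0.00j, (-0.08-0.36j), (-0.08+0.36j)],[(-0.26+0j), (-0.03-0.63j), (-0.03+0.63j)],[(-0.12+0j), 0.68+0.00j, (0.68-0j)]]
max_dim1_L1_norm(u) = 2.99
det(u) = 1.53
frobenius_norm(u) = 2.24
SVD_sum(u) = [[1.41, -0.84, 0.75], [0.08, -0.05, 0.04], [-0.23, 0.14, -0.12]] + [[0.00, -0.11, -0.13], [-0.01, 0.29, 0.34], [0.02, -0.55, -0.65]] + [[-0.01, -0.01, 0.01], [-0.47, -0.46, 0.38], [-0.25, -0.24, 0.19]]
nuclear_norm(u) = 3.66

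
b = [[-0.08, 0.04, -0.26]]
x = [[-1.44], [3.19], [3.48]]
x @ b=[[0.12, -0.06, 0.37], [-0.26, 0.13, -0.83], [-0.28, 0.14, -0.9]]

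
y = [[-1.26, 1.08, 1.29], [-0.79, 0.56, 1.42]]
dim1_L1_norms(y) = [3.63, 2.77]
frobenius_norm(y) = 2.72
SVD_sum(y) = [[-1.15, 0.93, 1.47], [-0.93, 0.75, 1.19]] + [[-0.11, 0.15, -0.18], [0.14, -0.19, 0.23]]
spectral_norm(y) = 2.68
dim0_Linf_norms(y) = [1.26, 1.08, 1.42]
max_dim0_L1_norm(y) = 2.71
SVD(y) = [[-0.78, -0.63], [-0.63, 0.78]] @ diag([2.6824046636242307, 0.42060102302178776]) @ [[0.55, -0.44, -0.71], [0.42, -0.58, 0.7]]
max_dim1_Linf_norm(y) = 1.42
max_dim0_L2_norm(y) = 1.92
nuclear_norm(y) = 3.10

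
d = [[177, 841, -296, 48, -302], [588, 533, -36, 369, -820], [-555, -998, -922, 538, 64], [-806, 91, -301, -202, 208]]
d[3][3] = -202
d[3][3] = -202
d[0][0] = 177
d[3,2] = -301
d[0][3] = 48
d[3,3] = -202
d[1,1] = 533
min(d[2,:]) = -998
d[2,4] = 64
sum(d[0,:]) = 468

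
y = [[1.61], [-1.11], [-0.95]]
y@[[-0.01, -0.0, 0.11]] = [[-0.02, 0.00, 0.18],[0.01, 0.0, -0.12],[0.01, 0.0, -0.1]]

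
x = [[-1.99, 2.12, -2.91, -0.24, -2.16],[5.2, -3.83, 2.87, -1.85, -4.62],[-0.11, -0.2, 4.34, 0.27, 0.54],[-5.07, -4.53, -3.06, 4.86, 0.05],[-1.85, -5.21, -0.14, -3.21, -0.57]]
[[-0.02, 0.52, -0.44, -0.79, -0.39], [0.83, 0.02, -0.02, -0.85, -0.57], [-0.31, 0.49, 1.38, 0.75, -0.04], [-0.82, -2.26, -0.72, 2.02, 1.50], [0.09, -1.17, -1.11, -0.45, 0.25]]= x@[[0.13, -0.01, -0.06, -0.08, -0.03], [-0.01, 0.30, 0.15, -0.1, -0.13], [-0.06, 0.15, 0.32, 0.13, -0.04], [-0.08, -0.10, 0.13, 0.32, 0.13], [-0.03, -0.13, -0.04, 0.13, 0.12]]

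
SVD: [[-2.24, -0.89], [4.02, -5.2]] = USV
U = [[-0.11, 0.99], [0.99, 0.11]]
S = [6.61, 2.3]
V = [[0.64, -0.77], [-0.77, -0.64]]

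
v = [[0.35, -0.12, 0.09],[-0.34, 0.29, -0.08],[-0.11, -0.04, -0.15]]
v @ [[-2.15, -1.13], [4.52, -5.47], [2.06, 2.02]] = [[-1.11, 0.44], [1.88, -1.36], [-0.25, 0.04]]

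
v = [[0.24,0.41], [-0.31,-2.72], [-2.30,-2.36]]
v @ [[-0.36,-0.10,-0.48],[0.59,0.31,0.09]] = [[0.16, 0.10, -0.08], [-1.49, -0.81, -0.10], [-0.56, -0.50, 0.89]]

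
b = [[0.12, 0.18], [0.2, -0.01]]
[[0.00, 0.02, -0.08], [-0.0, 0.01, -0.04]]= b @ [[-0.00, 0.06, -0.21], [0.01, 0.07, -0.31]]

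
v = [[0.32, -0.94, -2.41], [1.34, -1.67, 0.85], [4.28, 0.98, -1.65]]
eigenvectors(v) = [[-0.16-0.59j, -0.16+0.59j, 0.12+0.00j], [(-0.29+0.13j), (-0.29-0.13j), (-0.87+0j)], [-0.73+0.00j, -0.73-0.00j, (0.48+0j)]]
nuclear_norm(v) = 9.43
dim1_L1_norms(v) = [3.67, 3.86, 6.91]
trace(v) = -3.00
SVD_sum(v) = [[1.10, 0.12, -0.52], [0.61, 0.07, -0.29], [4.18, 0.45, -1.98]] + [[-0.88, -0.01, -1.85], [0.57, 0.01, 1.20], [0.15, 0.0, 0.31]] + [[0.09, -1.04, -0.04],  [0.16, -1.75, -0.06],  [-0.05, 0.53, 0.02]]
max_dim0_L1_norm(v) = 5.94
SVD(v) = [[-0.25,0.83,-0.5],[-0.14,-0.54,-0.83],[-0.96,-0.14,0.25]] @ diag([4.85419364049144, 2.4662972590411014, 2.1110618017146754]) @ [[-0.9, -0.10, 0.43], [-0.43, -0.01, -0.90], [-0.09, 1.00, 0.03]]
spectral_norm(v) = 4.85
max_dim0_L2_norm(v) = 4.5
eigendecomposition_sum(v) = [[0.13+1.71j, (-0.61+0.13j), -1.14-0.21j], [(0.89-0.22j), 0.12+0.31j, -0.01+0.62j], [(2.02+0.38j), -0.03+0.74j, -0.59+1.26j]] + [[0.13-1.71j, (-0.61-0.13j), -1.14+0.21j], [(0.89+0.22j), 0.12-0.31j, (-0.01-0.62j)], [2.02-0.38j, -0.03-0.74j, -0.59-1.26j]] + [[(0.06+0j),0.27+0.00j,(-0.12-0j)], [(-0.43-0j),(-1.91-0j),0.87+0.00j], [0.24+0.00j,1.05+0.00j,-0.47-0.00j]]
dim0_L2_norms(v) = [4.5, 2.15, 3.04]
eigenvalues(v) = [(-0.34+3.28j), (-0.34-3.28j), (-2.33+0j)]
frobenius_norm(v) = 5.84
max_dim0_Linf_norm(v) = 4.28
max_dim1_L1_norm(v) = 6.91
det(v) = -25.27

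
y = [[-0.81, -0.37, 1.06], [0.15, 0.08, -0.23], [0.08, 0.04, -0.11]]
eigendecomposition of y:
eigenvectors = [[(-0.98+0j), (-0.12-0.23j), (-0.12+0.23j)], [0.18+0.00j, (0.92+0j), (0.92-0j)], [0.10+0.00j, 0.23-0.18j, 0.23+0.18j]]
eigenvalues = [(-0.85+0j), 0.01j, -0.01j]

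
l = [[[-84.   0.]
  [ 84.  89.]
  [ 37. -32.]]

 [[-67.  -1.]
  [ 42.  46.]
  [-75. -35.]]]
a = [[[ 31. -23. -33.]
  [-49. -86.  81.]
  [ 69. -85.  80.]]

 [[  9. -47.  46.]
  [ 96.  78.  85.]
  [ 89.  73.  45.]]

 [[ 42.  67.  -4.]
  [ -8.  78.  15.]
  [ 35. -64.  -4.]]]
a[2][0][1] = 67.0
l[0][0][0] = -84.0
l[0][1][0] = 84.0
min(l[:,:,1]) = -35.0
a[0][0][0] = 31.0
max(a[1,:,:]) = 96.0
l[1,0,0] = -67.0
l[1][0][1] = -1.0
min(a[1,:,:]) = -47.0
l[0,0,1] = 0.0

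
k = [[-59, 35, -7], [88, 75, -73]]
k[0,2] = -7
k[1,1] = 75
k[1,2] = -73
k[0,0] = -59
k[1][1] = 75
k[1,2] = -73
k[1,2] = -73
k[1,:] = [88, 75, -73]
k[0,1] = 35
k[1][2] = -73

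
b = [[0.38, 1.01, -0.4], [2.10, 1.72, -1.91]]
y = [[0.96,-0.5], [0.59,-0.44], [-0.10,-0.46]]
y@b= [[-0.69, 0.11, 0.57],  [-0.70, -0.16, 0.6],  [-1.00, -0.89, 0.92]]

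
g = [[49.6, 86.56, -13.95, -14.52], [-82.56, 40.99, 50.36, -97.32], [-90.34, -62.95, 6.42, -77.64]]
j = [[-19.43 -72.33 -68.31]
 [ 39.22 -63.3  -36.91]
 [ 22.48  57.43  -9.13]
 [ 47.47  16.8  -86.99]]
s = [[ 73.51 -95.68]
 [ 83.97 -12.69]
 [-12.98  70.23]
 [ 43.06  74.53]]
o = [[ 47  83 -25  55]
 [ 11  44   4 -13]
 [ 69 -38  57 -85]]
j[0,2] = -68.31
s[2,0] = -12.98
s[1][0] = 83.97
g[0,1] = 86.56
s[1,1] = -12.69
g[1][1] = 40.99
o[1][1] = 44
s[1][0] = 83.97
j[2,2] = -9.13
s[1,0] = 83.97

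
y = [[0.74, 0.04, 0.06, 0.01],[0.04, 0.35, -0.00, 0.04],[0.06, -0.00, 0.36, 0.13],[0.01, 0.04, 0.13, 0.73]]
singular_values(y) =[0.8, 0.73, 0.35, 0.3]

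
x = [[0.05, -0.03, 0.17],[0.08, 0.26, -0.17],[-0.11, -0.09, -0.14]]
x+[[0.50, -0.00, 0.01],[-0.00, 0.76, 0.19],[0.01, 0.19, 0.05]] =[[0.55, -0.03, 0.18], [0.08, 1.02, 0.02], [-0.10, 0.1, -0.09]]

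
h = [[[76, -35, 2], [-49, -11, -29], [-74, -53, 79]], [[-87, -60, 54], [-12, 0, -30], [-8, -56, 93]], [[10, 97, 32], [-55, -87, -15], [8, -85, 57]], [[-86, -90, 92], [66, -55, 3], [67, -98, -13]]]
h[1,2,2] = 93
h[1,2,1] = -56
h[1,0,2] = 54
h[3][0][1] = -90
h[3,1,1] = -55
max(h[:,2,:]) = 93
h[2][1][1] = -87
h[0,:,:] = [[76, -35, 2], [-49, -11, -29], [-74, -53, 79]]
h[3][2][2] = -13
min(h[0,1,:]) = -49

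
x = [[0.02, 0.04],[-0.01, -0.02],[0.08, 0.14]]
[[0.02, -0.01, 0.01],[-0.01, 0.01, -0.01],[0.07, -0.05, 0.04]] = x@ [[0.33,-0.74,-0.6],  [0.28,0.04,0.63]]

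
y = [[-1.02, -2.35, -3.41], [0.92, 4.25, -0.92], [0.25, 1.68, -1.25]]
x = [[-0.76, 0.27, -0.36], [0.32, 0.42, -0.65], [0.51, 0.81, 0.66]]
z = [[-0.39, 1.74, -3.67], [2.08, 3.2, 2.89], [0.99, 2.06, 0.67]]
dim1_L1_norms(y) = [6.78, 6.09, 3.18]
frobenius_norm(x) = 1.68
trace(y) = 1.98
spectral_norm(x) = 1.25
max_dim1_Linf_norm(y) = 4.25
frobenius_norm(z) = 6.73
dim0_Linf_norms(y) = [1.02, 4.25, 3.41]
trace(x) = 0.32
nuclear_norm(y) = 9.06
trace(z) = 3.48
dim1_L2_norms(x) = [0.88, 0.84, 1.16]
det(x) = -0.77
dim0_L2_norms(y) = [1.4, 5.14, 3.75]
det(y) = 0.03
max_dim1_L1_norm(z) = 8.17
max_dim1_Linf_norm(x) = 0.81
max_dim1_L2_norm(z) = 4.79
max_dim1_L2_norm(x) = 1.16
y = z @ x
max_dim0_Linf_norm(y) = 4.25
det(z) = -0.06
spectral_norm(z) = 5.46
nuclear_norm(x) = 2.83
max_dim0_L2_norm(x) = 0.99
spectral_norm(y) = 5.35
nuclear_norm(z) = 9.39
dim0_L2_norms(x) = [0.97, 0.95, 0.99]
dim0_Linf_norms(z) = [2.08, 3.2, 3.67]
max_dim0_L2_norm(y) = 5.14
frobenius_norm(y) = 6.51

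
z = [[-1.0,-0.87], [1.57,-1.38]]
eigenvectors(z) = [[(0.1+0.59j), (0.1-0.59j)],[(0.8+0j), (0.8-0j)]]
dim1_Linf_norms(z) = [1.0, 1.57]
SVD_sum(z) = [[-0.23, 0.17], [1.68, -1.24]] + [[-0.77, -1.04], [-0.11, -0.14]]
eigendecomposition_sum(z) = [[-0.50+0.67j, (-0.44-0.45j)], [0.78+0.81j, (-0.69+0.48j)]] + [[-0.50-0.67j, (-0.44+0.45j)], [0.78-0.81j, (-0.69-0.48j)]]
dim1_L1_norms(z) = [1.87, 2.95]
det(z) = 2.75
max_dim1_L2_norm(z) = 2.09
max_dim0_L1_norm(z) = 2.57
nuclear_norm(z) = 3.41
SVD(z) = [[-0.14, 0.99], [0.99, 0.14]] @ diag([2.1025055249664995, 1.3060132148969037]) @ [[0.80, -0.59], [-0.59, -0.8]]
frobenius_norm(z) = 2.48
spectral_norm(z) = 2.10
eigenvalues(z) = [(-1.19+1.15j), (-1.19-1.15j)]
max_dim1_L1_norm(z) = 2.95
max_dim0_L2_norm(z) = 1.86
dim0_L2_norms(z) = [1.86, 1.63]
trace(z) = -2.38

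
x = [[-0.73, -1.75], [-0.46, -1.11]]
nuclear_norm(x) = 2.25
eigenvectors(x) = [[0.92, 0.85], [-0.38, 0.53]]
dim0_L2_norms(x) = [0.86, 2.07]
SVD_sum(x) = [[-0.73,-1.75],[-0.46,-1.11]] + [[-0.0,  0.0], [0.0,  -0.00]]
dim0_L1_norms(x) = [1.19, 2.86]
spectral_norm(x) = 2.24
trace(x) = -1.84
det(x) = 0.01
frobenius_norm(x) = 2.24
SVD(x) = [[-0.84,-0.54], [-0.54,0.84]] @ diag([2.2447927355517043, 0.00236101975744223]) @ [[0.38, 0.92], [0.92, -0.38]]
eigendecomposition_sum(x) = [[-0.00,0.00], [0.00,-0.00]] + [[-0.73, -1.75],[-0.46, -1.11]]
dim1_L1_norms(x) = [2.48, 1.57]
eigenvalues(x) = [-0.0, -1.84]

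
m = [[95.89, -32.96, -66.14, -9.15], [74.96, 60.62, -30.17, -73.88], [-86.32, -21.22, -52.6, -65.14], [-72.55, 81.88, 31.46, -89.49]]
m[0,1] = -32.96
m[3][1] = 81.88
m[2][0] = -86.32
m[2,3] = -65.14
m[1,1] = 60.62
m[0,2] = -66.14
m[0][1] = -32.96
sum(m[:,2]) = -117.44999999999999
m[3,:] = [-72.55, 81.88, 31.46, -89.49]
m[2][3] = -65.14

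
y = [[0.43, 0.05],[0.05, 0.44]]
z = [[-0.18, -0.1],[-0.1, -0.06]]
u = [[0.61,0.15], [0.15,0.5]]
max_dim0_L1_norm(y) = 0.49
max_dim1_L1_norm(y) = 0.49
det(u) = 0.28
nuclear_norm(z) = 0.24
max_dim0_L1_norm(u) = 0.76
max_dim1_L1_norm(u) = 0.76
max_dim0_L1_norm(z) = 0.28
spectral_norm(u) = 0.71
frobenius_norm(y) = 0.62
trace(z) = -0.24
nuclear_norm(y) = 0.87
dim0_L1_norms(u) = [0.76, 0.65]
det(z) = 0.00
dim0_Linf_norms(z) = [0.18, 0.1]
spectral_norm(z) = 0.24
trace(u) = 1.11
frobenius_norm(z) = 0.24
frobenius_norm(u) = 0.82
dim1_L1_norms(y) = [0.48, 0.49]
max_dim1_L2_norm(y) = 0.44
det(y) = 0.19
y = z + u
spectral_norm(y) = 0.49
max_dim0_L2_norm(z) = 0.21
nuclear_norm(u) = 1.11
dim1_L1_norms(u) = [0.76, 0.65]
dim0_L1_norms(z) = [0.28, 0.16]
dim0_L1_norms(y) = [0.48, 0.49]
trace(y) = 0.87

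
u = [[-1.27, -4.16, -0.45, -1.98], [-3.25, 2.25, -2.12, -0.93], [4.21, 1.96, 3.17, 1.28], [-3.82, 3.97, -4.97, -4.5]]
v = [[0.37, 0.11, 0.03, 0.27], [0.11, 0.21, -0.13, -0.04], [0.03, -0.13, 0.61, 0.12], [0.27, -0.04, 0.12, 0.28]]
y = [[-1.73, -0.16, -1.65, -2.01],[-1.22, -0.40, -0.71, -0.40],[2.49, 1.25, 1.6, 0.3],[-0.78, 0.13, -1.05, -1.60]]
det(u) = 107.56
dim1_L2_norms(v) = [0.47, 0.27, 0.64, 0.41]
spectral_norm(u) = 10.45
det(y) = 0.00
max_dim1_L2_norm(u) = 8.68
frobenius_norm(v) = 0.93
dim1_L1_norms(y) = [5.55, 2.73, 5.64, 3.56]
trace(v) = 1.47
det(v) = 0.00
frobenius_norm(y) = 5.18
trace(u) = -0.35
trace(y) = -2.13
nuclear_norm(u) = 19.66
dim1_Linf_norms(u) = [4.16, 3.25, 4.21, 4.97]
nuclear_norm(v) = 1.47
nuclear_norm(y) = 6.87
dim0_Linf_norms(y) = [2.49, 1.25, 1.65, 2.01]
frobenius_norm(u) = 12.35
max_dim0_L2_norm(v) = 0.64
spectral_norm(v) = 0.72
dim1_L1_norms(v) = [0.78, 0.49, 0.89, 0.71]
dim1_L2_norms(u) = [4.8, 4.58, 5.77, 8.68]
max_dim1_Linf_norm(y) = 2.49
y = v @ u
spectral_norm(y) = 4.81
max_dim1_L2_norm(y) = 3.23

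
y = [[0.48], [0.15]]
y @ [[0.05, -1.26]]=[[0.02, -0.6], [0.01, -0.19]]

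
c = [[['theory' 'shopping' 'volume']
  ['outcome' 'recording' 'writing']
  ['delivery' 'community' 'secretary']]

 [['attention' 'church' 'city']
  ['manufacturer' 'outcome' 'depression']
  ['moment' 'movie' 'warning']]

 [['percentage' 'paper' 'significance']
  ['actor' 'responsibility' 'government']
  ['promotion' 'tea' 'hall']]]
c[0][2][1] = 'community'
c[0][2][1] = 'community'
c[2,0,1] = 'paper'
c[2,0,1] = 'paper'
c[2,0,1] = 'paper'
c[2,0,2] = 'significance'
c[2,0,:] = ['percentage', 'paper', 'significance']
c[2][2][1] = 'tea'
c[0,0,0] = 'theory'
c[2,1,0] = 'actor'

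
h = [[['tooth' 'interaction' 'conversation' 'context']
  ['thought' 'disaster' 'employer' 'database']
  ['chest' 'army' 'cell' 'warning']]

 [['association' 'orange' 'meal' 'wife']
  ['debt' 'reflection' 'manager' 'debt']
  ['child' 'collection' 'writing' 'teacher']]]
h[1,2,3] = 'teacher'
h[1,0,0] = 'association'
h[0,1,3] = 'database'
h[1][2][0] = 'child'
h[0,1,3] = 'database'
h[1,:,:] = [['association', 'orange', 'meal', 'wife'], ['debt', 'reflection', 'manager', 'debt'], ['child', 'collection', 'writing', 'teacher']]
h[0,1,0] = 'thought'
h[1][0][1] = 'orange'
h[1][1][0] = 'debt'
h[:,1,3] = ['database', 'debt']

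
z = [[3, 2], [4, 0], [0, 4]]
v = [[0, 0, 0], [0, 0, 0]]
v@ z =[[0, 0], [0, 0]]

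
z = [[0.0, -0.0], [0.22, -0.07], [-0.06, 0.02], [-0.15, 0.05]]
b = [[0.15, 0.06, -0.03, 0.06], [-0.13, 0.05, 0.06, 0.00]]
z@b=[[0.0, 0.0, 0.0, 0.0],[0.04, 0.01, -0.01, 0.01],[-0.01, -0.0, 0.0, -0.00],[-0.03, -0.01, 0.01, -0.01]]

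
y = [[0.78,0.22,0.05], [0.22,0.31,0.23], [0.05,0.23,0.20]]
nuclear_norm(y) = 1.29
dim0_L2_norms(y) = [0.81, 0.44, 0.31]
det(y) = 0.00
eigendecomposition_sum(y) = [[0.70, 0.33, 0.16], [0.33, 0.15, 0.07], [0.16, 0.07, 0.04]] + [[0.08, -0.11, -0.11], [-0.11, 0.15, 0.16], [-0.11, 0.16, 0.16]] + [[0.0, -0.00, 0.00], [-0.0, 0.00, -0.00], [0.00, -0.0, 0.0]]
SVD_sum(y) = [[0.7, 0.33, 0.16], [0.33, 0.15, 0.07], [0.16, 0.07, 0.04]] + [[0.08, -0.11, -0.11], [-0.11, 0.15, 0.16], [-0.11, 0.16, 0.16]] + [[0.00, -0.00, 0.0], [-0.0, 0.00, -0.0], [0.0, -0.00, 0.00]]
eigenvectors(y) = [[0.89,0.44,0.14], [0.41,-0.63,-0.66], [0.20,-0.64,0.74]]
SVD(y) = [[-0.89,0.44,0.14], [-0.41,-0.63,-0.66], [-0.20,-0.64,0.74]] @ diag([0.8938578402627104, 0.3912728604507881, 0.004869299286501844]) @ [[-0.89, -0.41, -0.20], [0.44, -0.63, -0.64], [0.14, -0.66, 0.74]]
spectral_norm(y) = 0.89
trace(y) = 1.29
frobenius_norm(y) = 0.98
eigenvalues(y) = [0.89, 0.39, 0.0]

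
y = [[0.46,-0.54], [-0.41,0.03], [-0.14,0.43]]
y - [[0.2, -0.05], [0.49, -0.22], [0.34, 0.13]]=[[0.26,-0.49], [-0.9,0.25], [-0.48,0.30]]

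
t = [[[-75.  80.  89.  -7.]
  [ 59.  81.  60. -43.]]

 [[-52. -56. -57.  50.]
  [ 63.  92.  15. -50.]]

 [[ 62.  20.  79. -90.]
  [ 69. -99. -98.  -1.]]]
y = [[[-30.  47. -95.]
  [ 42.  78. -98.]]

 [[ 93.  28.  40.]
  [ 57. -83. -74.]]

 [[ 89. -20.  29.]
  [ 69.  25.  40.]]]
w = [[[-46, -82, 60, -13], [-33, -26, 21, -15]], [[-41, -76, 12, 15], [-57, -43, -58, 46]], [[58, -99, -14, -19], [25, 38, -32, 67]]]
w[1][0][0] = -41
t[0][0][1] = 80.0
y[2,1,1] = 25.0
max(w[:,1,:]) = 67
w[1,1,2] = -58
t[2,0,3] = -90.0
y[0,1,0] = 42.0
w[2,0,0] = 58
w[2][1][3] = 67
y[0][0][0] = -30.0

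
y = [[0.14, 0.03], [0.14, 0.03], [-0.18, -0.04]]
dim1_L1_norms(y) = [0.17, 0.17, 0.22]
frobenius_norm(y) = 0.27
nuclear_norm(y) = 0.27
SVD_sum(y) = [[0.14, 0.03], [0.14, 0.03], [-0.18, -0.04]] + [[0.0, -0.00], [0.0, -0.0], [0.00, -0.0]]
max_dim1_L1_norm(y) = 0.22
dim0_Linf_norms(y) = [0.18, 0.04]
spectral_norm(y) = 0.27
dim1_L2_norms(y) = [0.14, 0.14, 0.18]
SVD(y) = [[-0.52, -0.48], [-0.52, -0.48], [0.67, -0.74]] @ diag([0.2738593312599783, 0.0010328029034954336]) @ [[-0.98, -0.21], [-0.21, 0.98]]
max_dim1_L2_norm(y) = 0.18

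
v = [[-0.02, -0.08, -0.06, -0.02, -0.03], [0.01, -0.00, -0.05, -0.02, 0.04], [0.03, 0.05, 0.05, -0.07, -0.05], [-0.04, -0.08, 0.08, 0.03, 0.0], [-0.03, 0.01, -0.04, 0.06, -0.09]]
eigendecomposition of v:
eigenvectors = [[(-0.05-0.17j), -0.05+0.17j, -0.16+0.00j, (-0.87+0j), (-0.89+0j)],  [(-0.31-0.14j), -0.31+0.14j, (0.25+0j), (-0.07+0j), 0.36+0.00j],  [(-0.08+0.62j), (-0.08-0.62j), (-0.22+0j), (-0.06+0j), (-0.02+0j)],  [(0.63+0j), (0.63-0j), 0.21+0.00j, (-0.49+0j), (-0.25+0j)],  [(0.11-0.22j), (0.11+0.22j), (-0.9+0j), (-0.03+0j), 0.16+0.00j]]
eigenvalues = [(0.06+0.11j), (0.06-0.11j), (-0.12+0j), (-0.04+0j), (0.01+0j)]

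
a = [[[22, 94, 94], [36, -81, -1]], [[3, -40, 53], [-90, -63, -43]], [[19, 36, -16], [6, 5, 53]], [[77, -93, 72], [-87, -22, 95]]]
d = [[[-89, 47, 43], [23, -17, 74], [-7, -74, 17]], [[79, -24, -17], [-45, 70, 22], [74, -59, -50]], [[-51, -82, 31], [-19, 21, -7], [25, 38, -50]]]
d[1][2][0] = 74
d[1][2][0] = 74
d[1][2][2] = -50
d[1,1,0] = -45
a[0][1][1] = -81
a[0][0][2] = 94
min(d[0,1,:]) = -17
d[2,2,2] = -50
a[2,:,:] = [[19, 36, -16], [6, 5, 53]]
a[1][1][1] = -63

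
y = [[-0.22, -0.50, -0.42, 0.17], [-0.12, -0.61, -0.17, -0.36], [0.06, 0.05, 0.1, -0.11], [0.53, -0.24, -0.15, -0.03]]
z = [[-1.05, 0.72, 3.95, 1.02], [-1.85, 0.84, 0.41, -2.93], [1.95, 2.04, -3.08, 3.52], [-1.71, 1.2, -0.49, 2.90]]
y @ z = [[0.05, -1.23, 0.14, 0.26], [1.54, -1.38, -0.02, 0.02], [0.23, 0.16, 0.0, -0.05], [-0.35, -0.16, 2.47, 0.63]]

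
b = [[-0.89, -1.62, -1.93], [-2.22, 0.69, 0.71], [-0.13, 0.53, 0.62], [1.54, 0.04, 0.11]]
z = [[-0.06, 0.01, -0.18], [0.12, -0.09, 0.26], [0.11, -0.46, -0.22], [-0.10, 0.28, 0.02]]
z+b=[[-0.95,-1.61,-2.11], [-2.1,0.6,0.97], [-0.02,0.07,0.4], [1.44,0.32,0.13]]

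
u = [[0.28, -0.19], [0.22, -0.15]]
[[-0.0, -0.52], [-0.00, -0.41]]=u@[[-0.0, -0.49], [0.01, 1.99]]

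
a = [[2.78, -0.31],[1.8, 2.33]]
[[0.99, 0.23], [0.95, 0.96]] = a @ [[0.37, 0.12], [0.12, 0.32]]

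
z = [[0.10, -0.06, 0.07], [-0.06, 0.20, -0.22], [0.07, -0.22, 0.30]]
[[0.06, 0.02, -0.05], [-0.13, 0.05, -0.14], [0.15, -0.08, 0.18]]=z@[[0.27, 0.46, -1.18], [-0.37, -0.07, -0.51], [0.16, -0.42, 0.51]]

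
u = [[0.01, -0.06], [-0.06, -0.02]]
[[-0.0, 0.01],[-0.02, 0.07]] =u@[[0.3, -1.08], [0.09, -0.33]]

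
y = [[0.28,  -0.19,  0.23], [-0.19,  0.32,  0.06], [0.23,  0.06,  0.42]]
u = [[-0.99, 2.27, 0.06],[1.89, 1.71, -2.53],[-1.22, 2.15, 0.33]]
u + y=[[-0.71, 2.08, 0.29],[1.70, 2.03, -2.47],[-0.99, 2.21, 0.75]]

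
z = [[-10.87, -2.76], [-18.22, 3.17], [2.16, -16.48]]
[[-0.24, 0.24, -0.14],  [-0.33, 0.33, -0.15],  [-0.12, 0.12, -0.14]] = z @ [[0.02, -0.02, 0.01], [0.01, -0.01, 0.01]]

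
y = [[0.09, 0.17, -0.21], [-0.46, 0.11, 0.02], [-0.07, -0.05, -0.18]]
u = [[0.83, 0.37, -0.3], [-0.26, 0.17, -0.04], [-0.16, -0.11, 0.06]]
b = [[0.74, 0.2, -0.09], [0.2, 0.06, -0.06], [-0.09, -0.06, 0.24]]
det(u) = -0.00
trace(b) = 1.04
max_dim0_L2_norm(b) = 0.77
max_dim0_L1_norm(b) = 1.03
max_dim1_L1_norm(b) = 1.03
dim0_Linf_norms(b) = [0.74, 0.2, 0.24]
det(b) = 0.00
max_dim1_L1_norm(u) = 1.5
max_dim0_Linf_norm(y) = 0.46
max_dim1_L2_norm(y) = 0.47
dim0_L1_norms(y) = [0.62, 0.33, 0.41]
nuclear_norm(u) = 1.28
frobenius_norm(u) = 1.03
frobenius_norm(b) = 0.84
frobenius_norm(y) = 0.59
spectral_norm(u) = 0.99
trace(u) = 1.06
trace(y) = 0.02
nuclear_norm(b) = 1.04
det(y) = -0.02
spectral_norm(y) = 0.48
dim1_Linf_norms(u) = [0.83, 0.26, 0.16]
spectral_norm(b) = 0.81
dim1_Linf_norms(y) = [0.21, 0.46, 0.18]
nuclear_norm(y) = 0.94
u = b + y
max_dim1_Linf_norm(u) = 0.83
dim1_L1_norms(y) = [0.47, 0.59, 0.3]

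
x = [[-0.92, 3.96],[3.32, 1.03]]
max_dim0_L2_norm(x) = 4.09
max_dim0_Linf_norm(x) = 3.96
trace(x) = 0.11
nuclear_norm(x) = 7.54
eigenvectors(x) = [[-0.82, -0.64], [0.57, -0.77]]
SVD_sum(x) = [[-0.18,3.99], [-0.04,0.88]] + [[-0.74, -0.03],[3.36, 0.15]]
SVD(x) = [[0.98, 0.21], [0.21, -0.98]] @ diag([4.093010752466377, 3.4436264286642086]) @ [[-0.05, 1.0], [-1.00, -0.05]]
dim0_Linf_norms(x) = [3.32, 3.96]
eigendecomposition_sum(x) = [[-2.33, 1.95], [1.64, -1.37]] + [[1.41, 2.01], [1.68, 2.40]]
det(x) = -14.09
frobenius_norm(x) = 5.35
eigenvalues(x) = [-3.7, 3.81]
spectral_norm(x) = 4.09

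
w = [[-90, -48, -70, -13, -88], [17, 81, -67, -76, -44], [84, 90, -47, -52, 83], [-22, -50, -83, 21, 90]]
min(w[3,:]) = -83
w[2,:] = [84, 90, -47, -52, 83]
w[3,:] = [-22, -50, -83, 21, 90]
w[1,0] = 17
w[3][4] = 90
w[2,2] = -47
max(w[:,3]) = 21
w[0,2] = -70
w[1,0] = 17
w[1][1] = 81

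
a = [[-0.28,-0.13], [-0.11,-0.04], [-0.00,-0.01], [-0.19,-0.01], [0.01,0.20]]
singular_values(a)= [0.39, 0.19]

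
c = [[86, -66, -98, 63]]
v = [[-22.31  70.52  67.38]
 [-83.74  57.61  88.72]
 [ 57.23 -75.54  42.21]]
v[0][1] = 70.52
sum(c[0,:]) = -15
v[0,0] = -22.31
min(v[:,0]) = -83.74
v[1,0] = -83.74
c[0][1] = -66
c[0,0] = 86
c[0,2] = -98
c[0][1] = -66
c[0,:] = [86, -66, -98, 63]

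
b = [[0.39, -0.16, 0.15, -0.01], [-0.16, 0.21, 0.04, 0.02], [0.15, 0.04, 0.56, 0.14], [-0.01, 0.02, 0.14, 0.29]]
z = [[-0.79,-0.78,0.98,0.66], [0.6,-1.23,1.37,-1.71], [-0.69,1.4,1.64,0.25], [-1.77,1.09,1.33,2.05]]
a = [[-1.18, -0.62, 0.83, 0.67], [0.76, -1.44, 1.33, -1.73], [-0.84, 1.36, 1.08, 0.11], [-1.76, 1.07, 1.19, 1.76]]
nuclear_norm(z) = 8.08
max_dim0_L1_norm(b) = 0.89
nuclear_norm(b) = 1.45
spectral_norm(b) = 0.69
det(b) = 0.01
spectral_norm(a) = 3.88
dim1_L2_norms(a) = [1.71, 2.72, 1.93, 2.96]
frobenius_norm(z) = 4.98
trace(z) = 1.67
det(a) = 3.77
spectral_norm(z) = 3.99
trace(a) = 0.22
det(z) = -0.07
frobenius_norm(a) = 4.78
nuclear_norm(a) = 7.97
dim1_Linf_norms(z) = [0.98, 1.71, 1.64, 2.05]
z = b + a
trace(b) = 1.45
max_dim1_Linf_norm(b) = 0.56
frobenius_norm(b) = 0.86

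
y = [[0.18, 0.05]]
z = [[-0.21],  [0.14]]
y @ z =[[-0.03]]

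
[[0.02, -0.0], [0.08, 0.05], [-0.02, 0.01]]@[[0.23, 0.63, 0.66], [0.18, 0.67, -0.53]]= [[0.00, 0.01, 0.01], [0.03, 0.08, 0.03], [-0.0, -0.01, -0.02]]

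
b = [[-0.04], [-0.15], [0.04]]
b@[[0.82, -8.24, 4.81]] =[[-0.03, 0.33, -0.19],[-0.12, 1.24, -0.72],[0.03, -0.33, 0.19]]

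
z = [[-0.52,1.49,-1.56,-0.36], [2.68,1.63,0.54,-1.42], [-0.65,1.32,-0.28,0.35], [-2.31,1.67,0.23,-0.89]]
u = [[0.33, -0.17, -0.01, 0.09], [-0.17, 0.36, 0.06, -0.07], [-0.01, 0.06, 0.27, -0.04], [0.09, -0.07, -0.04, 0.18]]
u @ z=[[-0.83, 0.35, -0.58, 0.04], [1.18, 0.3, 0.43, -0.37], [0.08, 0.37, -0.04, 0.05], [-0.62, 0.27, -0.13, -0.11]]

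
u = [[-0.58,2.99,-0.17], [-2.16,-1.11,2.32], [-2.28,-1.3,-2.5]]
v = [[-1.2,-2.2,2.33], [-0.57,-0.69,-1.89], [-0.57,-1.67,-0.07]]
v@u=[[0.14,-4.18,-10.73], [6.13,1.52,3.22], [4.10,0.24,-3.6]]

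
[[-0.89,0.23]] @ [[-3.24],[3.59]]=[[3.71]]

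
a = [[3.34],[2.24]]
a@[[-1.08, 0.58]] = [[-3.61, 1.94], [-2.42, 1.30]]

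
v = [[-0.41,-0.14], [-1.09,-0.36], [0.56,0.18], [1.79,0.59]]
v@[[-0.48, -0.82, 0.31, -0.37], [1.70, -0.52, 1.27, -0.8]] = [[-0.04, 0.41, -0.30, 0.26],[-0.09, 1.08, -0.80, 0.69],[0.04, -0.55, 0.4, -0.35],[0.14, -1.77, 1.3, -1.13]]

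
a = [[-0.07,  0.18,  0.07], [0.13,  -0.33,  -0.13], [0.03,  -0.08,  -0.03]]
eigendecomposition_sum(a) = [[-0.07, 0.18, 0.07], [0.13, -0.33, -0.13], [0.03, -0.08, -0.03]] + [[-0.00,  -0.0,  -0.00], [-0.0,  -0.00,  -0.0], [-0.0,  -0.00,  -0.00]] + [[0.00,  0.00,  -0.0], [0.00,  0.00,  -0.00], [-0.0,  -0.0,  0.00]]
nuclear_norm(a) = 0.44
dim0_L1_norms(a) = [0.23, 0.59, 0.23]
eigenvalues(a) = [-0.43, -0.0, 0.0]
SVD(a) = [[-0.47, -0.35, 0.81], [0.86, -0.39, 0.32], [0.21, 0.85, 0.49]] @ diag([0.4394269724712055, 0.0019839014064282554, 8.141830444600501e-19]) @ [[0.34, -0.87, -0.34], [-0.62, -0.48, 0.62], [0.71, -0.00, 0.71]]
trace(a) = -0.43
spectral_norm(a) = 0.44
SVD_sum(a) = [[-0.07,0.18,0.07], [0.13,-0.33,-0.13], [0.03,-0.08,-0.03]] + [[0.00, 0.0, -0.00], [0.0, 0.0, -0.00], [-0.0, -0.00, 0.00]] + [[0.0, -0.0, 0.00],[0.0, -0.0, 0.00],[0.00, -0.00, 0.00]]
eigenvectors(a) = [[0.47, -0.71, -0.32],[-0.86, -0.00, -0.45],[-0.21, -0.71, 0.83]]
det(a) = -0.00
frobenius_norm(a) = 0.44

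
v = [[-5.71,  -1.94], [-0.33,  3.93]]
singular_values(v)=[6.15, 3.75]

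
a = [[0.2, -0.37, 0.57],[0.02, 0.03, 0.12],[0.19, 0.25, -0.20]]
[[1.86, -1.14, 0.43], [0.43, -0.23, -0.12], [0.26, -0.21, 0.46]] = a @ [[3.05, -2.18, 2.98], [0.98, -0.35, -1.33], [2.83, -1.47, -1.15]]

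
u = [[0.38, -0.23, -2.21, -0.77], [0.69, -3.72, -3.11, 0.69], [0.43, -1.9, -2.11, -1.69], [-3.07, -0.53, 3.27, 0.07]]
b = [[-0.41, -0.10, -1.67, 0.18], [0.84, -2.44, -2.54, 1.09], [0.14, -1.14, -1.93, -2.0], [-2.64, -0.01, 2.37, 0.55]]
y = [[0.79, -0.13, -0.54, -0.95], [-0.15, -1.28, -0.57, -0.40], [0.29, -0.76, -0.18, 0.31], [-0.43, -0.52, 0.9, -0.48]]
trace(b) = -4.23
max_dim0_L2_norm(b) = 4.31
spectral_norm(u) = 6.66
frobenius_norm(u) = 7.85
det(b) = 32.75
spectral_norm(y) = 1.75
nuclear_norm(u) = 12.96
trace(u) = -5.38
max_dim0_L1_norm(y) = 2.69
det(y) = 1.21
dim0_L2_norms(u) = [3.2, 4.22, 5.45, 1.98]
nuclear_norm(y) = 4.65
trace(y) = -1.15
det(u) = 34.93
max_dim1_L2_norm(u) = 4.95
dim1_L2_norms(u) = [2.38, 4.95, 3.33, 4.52]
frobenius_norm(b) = 6.26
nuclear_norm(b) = 11.03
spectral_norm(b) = 5.18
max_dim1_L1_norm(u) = 8.21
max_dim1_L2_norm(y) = 1.46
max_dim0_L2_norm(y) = 1.58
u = b + y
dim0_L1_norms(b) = [4.03, 3.69, 8.51, 3.82]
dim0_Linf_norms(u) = [3.07, 3.72, 3.27, 1.69]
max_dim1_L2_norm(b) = 3.78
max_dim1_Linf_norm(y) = 1.28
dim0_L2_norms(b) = [2.8, 2.7, 4.31, 2.35]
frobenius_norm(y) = 2.50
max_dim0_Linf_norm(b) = 2.64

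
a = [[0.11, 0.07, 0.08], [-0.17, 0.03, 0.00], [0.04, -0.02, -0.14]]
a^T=[[0.11, -0.17, 0.04], [0.07, 0.03, -0.02], [0.08, 0.00, -0.14]]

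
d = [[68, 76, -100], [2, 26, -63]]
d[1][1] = 26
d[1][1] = 26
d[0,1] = 76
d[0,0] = 68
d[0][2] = -100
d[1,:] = [2, 26, -63]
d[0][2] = -100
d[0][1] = 76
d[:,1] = [76, 26]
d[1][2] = -63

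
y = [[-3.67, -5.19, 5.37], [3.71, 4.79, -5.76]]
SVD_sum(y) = [[-3.68, -4.98, 5.55], [3.70, 5.00, -5.58]] + [[0.01,-0.21,-0.18],[0.01,-0.21,-0.18]]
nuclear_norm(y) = 12.18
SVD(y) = [[-0.71, 0.71], [0.71, 0.71]] @ diag([11.788621492421402, 0.39509911214813964]) @ [[0.44, 0.60, -0.67], [0.04, -0.76, -0.65]]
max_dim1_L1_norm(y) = 14.26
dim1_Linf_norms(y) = [5.37, 5.76]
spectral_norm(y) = 11.79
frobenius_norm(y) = 11.80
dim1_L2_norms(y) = [8.32, 8.36]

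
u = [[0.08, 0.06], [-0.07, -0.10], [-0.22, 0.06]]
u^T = [[0.08,-0.07,-0.22], [0.06,-0.10,0.06]]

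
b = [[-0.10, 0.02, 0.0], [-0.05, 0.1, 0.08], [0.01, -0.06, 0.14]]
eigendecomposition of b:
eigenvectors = [[(0.97+0j),-0.06+0.02j,(-0.06-0.02j)], [(0.24+0j),(-0.76+0j),-0.76-0.00j], [(0.02+0j),(-0.21-0.61j),-0.21+0.61j]]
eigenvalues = [(-0.1+0j), (0.12+0.07j), (0.12-0.07j)]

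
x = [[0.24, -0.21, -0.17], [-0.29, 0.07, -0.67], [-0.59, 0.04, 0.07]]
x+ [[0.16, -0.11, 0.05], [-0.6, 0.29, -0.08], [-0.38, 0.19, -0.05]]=[[0.4, -0.32, -0.12], [-0.89, 0.36, -0.75], [-0.97, 0.23, 0.02]]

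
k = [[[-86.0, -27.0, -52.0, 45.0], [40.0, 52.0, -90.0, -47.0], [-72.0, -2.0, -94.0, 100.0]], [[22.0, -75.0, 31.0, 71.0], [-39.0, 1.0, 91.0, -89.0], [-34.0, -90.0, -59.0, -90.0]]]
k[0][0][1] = -27.0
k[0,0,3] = 45.0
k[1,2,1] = -90.0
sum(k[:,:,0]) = -169.0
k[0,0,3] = 45.0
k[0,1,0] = 40.0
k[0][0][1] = -27.0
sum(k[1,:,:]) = -260.0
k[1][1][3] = -89.0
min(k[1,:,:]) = -90.0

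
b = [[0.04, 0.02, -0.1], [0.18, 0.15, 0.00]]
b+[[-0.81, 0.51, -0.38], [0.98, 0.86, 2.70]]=[[-0.77, 0.53, -0.48], [1.16, 1.01, 2.7]]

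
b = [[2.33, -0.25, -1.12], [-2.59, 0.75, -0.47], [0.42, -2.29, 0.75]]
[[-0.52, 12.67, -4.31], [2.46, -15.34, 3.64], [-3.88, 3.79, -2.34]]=b@[[-0.42,5.69,-1.26], [1.38,-0.41,1.11], [-0.72,0.62,0.98]]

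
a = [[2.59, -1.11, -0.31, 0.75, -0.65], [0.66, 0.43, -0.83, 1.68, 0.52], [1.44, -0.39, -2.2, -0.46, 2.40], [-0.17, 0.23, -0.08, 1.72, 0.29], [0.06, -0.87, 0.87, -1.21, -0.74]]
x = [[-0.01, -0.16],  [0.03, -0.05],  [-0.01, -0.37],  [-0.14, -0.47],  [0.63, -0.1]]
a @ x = [[-0.57, -0.53], [0.11, -0.66], [1.57, 0.58], [-0.05, -0.79], [-0.33, 0.35]]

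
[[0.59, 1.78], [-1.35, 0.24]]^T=[[0.59, -1.35], [1.78, 0.24]]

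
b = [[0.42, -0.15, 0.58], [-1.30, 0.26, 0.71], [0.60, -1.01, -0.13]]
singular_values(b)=[1.76, 0.86, 0.61]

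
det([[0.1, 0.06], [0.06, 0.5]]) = 0.046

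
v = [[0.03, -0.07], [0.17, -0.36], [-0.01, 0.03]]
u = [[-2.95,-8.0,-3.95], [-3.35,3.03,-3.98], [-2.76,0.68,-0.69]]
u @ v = [[-1.41, 2.97],[0.45, -0.98],[0.04, -0.07]]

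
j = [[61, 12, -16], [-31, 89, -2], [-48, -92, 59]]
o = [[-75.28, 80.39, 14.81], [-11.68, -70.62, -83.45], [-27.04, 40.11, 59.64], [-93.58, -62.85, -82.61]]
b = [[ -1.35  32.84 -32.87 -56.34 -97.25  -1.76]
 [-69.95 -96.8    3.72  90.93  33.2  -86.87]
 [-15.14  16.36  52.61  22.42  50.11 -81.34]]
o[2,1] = 40.11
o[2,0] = -27.04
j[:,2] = [-16, -2, 59]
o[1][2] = -83.45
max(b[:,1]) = 32.84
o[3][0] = -93.58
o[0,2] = 14.81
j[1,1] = 89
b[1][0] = -69.95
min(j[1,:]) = -31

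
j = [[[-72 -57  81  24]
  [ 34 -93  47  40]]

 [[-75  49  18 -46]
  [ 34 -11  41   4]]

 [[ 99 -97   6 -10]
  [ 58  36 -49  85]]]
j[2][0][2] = 6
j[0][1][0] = 34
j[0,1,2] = 47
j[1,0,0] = -75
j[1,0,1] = 49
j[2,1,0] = 58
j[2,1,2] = -49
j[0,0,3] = 24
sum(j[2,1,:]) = 130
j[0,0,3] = 24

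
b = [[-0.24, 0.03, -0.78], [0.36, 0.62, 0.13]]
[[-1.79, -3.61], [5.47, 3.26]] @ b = [[-0.87, -2.29, 0.93], [-0.14, 2.19, -3.84]]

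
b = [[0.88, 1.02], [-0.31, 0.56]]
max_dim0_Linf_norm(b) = 1.02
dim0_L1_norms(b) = [1.19, 1.58]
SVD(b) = [[-0.98, -0.2], [-0.2, 0.98]] @ diag([1.3695053386443834, 0.5907242397468824]) @ [[-0.58, -0.81], [-0.81, 0.58]]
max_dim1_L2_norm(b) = 1.35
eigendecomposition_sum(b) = [[(0.44+0.16j), (0.51-0.68j)], [(-0.16+0.21j), 0.28+0.38j]] + [[(0.44-0.16j), (0.51+0.68j)], [-0.16-0.21j, 0.28-0.38j]]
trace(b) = 1.44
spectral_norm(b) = 1.37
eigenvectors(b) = [[(0.88+0j), 0.88-0.00j], [-0.14+0.46j, (-0.14-0.46j)]]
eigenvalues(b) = [(0.72+0.54j), (0.72-0.54j)]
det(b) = 0.81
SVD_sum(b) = [[0.78, 1.09],[0.16, 0.22]] + [[0.10, -0.07], [-0.47, 0.34]]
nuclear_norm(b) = 1.96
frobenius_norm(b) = 1.49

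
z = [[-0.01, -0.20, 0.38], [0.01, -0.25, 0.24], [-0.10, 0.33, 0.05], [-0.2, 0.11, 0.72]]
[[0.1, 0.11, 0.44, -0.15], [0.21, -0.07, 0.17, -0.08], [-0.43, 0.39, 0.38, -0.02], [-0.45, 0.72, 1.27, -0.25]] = z @ [[0.75,0.16,-0.11,-0.59], [-1.04,1.11,0.87,-0.17], [-0.26,0.87,1.6,-0.49]]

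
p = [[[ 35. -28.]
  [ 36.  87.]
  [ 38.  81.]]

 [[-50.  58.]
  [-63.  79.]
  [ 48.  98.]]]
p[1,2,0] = 48.0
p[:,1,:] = [[36.0, 87.0], [-63.0, 79.0]]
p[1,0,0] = -50.0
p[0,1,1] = 87.0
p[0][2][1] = 81.0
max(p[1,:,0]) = 48.0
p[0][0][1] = -28.0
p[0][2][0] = 38.0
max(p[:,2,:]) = 98.0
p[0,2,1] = 81.0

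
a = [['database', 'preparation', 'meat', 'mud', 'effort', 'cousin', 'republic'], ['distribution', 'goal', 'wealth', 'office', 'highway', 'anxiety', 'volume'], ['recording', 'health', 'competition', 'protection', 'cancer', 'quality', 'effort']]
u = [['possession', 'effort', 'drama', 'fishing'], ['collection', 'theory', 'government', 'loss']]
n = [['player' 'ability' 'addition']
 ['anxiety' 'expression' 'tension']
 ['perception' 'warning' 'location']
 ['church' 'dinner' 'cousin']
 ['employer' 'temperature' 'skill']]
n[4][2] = 'skill'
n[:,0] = ['player', 'anxiety', 'perception', 'church', 'employer']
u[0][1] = 'effort'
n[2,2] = 'location'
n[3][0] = 'church'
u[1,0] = 'collection'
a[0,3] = 'mud'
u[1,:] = ['collection', 'theory', 'government', 'loss']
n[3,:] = ['church', 'dinner', 'cousin']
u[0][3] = 'fishing'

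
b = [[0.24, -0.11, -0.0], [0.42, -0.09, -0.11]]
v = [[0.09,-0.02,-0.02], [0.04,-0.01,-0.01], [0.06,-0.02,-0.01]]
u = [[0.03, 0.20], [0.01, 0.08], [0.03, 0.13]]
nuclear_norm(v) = 0.13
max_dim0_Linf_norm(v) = 0.09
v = u @ b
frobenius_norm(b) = 0.52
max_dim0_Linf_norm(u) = 0.2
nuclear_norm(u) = 0.26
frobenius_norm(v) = 0.12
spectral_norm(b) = 0.51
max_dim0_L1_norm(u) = 0.41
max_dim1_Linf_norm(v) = 0.09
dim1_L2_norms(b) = [0.26, 0.44]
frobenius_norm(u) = 0.26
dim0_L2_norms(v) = [0.12, 0.03, 0.02]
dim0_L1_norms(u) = [0.07, 0.41]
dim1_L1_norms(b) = [0.35, 0.62]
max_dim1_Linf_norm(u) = 0.2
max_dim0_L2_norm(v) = 0.12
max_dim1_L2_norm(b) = 0.44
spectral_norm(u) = 0.26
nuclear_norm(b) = 0.59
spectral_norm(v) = 0.12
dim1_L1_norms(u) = [0.23, 0.09, 0.16]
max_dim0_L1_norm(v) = 0.19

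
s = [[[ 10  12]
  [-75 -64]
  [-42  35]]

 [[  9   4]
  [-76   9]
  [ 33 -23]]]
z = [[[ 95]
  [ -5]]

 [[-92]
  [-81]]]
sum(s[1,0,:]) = 13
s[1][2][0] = 33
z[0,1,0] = -5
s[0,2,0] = -42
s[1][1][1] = 9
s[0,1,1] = -64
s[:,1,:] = [[-75, -64], [-76, 9]]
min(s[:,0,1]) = 4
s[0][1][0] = -75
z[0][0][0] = 95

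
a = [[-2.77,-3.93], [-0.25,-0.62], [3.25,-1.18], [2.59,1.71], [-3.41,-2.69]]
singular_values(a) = [7.3, 3.27]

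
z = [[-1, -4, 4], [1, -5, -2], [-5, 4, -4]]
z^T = [[-1, 1, -5], [-4, -5, 4], [4, -2, -4]]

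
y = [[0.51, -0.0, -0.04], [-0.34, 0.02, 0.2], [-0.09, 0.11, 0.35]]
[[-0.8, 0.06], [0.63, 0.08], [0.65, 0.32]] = y @ [[-1.57, 0.16],[4.39, 1.40],[0.06, 0.52]]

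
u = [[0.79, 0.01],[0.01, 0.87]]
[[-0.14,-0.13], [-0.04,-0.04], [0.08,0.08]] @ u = [[-0.11, -0.11], [-0.03, -0.04], [0.06, 0.07]]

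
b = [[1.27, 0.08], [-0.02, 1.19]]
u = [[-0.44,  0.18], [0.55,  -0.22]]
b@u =[[-0.51, 0.21], [0.66, -0.27]]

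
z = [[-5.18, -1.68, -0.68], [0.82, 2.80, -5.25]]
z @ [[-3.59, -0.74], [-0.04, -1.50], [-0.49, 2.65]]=[[19.00, 4.55], [-0.48, -18.72]]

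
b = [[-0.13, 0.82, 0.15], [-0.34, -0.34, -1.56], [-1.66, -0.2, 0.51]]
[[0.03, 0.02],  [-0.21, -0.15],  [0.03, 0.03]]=b @ [[0.02, 0.01], [0.01, 0.01], [0.13, 0.09]]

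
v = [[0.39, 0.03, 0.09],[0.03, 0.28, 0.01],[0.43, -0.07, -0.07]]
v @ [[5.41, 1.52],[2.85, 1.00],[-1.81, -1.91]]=[[2.03, 0.45], [0.94, 0.31], [2.25, 0.72]]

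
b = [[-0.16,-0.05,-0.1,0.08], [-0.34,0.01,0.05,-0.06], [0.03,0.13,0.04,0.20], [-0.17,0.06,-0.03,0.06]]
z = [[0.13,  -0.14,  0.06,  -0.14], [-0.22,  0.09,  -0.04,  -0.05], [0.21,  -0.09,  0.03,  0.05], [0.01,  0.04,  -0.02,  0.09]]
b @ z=[[-0.03, 0.03, -0.01, 0.03],[-0.04, 0.04, -0.02, 0.04],[-0.01, 0.01, -0.01, 0.01],[-0.04, 0.03, -0.01, 0.02]]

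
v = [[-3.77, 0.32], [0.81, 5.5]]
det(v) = -20.99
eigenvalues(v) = [-3.8, 5.53]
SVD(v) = [[-0.08, 1.0], [1.00, 0.08]] @ diag([5.568336622863949, 3.770282118684502]) @ [[0.2,  0.98], [-0.98,  0.20]]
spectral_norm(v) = 5.57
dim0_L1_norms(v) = [4.58, 5.82]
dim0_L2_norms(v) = [3.86, 5.51]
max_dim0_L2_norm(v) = 5.51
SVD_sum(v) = [[-0.08, -0.42], [1.1, 5.44]] + [[-3.69, 0.74], [-0.29, 0.06]]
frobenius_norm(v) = 6.72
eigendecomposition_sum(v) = [[-3.79, 0.13], [0.33, -0.01]] + [[0.02, 0.19],  [0.48, 5.51]]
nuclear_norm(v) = 9.34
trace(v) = 1.73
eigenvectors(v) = [[-1.00, -0.03], [0.09, -1.00]]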